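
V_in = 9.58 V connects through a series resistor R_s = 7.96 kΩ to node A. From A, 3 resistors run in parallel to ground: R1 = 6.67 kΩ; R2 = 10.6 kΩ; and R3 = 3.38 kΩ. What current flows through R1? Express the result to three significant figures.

I ≈ 0.271 mA

Combine the parallel branches: R_p = (1/6.67 + 1/10.6 + 1/3.38)⁻¹ = 1.851 kΩ.
V_A by voltage divider: V_A = 9.58 × 1.851/(7.96 + 1.851) = 1.808 V.
Branch current I = V_A/R1 = 1.808/6.67 = 0.2710 mA.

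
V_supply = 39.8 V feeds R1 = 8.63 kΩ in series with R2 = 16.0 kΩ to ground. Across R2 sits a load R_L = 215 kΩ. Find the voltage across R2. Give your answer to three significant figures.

The load sits in parallel with R2, giving an effective lower resistance R2' = R2·R_L/(R2+R_L) = 14.89 kΩ.
Voltage divider with the loaded lower leg: V_out = 39.8 × 14.89/(8.63 + 14.89) = 39.8 × 0.6331 = 25.20 V.

V_out ≈ 25.2 V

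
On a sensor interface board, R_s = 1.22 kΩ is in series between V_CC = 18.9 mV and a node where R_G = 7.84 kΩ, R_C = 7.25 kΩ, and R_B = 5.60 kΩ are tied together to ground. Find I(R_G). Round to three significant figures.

I ≈ 1.56 µA

Equivalent of the parallel group: R_p = 2.252 kΩ.
Node voltage V_A = V_CC · R_p/(R_s + R_p) = 18.9 × 0.6486 = 12.26 mV.
Branch current I = V_A/R_G = 12.26/7.84 = 1.564 µA.
(Check via current divider: I_total = 5.444 µA; share G_k/ΣG = 0.2872 → same result.)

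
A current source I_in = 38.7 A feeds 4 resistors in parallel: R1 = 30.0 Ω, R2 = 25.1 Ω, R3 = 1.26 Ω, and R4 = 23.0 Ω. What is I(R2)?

Total conductance ΣG = 1/30.0 + 1/25.1 + 1/1.26 + 1/23.0 = 0.9103 (units of 1/Ω).
R2 takes the fraction G_k/ΣG = 0.03984/0.9103 = 0.04377, so I = 38.7 × 0.04377 = 1.694 A.

I ≈ 1.69 A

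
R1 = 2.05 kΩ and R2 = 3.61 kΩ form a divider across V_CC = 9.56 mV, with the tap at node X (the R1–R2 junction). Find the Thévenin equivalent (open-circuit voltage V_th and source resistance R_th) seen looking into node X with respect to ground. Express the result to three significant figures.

Open-circuit (no load on X): V_th = V_CC · R2/(R1 + R2) = 9.56 × 3.61/(2.050 + 3.61) = 6.097 mV.
Zeroing V_CC shorts the top of R1 to ground, so R_th = R1 ‖ R2 = 1.308 kΩ.

V_th ≈ 6.10 mV, R_th ≈ 1.31 kΩ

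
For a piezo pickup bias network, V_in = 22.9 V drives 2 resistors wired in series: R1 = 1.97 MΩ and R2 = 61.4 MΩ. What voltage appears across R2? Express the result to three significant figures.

Total series resistance ΣR = 1.97 + 61.4 = 63.37 MΩ.
V = V_in · R/ΣR = 22.9 × 0.9689 = 22.19 V.

V ≈ 22.2 V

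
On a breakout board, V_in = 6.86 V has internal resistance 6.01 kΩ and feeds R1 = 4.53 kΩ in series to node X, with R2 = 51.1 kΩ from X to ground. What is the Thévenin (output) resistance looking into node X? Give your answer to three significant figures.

R_th ≈ 8.74 kΩ

R1' = 6.01 + 4.53 = 10.54 kΩ (source resistance + R1).
With V_in suppressed (replaced by a short), R_th = R1' ‖ R2 = (10.54 × 51.1)/(10.54 + 51.1) = 8.738 kΩ.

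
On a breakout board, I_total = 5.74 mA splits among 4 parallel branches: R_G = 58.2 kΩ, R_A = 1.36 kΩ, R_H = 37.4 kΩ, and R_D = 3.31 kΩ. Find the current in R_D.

ΣG = 1/58.2 + 1/1.36 + 1/37.4 + 1/3.31 = 1.081.
Current divider: I(R_D) = I_total · G_k/ΣG = 5.74 × (0.3021/1.081) = 5.74 × 0.2794 = 1.604 mA.

I ≈ 1.60 mA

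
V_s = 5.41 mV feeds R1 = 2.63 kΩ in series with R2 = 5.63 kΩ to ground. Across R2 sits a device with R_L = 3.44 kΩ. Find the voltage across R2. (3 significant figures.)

V_out ≈ 2.42 mV

R2 ‖ R_L = (5.63 × 3.44)/(5.63 + 3.44) = 2.135 kΩ.
Voltage divider with the loaded lower leg: V_out = 5.41 × 2.135/(2.63 + 2.135) = 5.41 × 0.4481 = 2.424 mV.
(Unloaded it would be 3.69 mV; the load pulls it down.)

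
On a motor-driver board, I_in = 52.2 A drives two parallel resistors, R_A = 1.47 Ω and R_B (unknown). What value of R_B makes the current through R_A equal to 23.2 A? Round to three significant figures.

Two-branch current divider: I_A = I_in · R_B/(R_A + R_B).
With f = 0.4444, R_B = R_A · f/(1−f) = 1.47 × 0.8000 = 1.176 Ω.

R_B ≈ 1.18 Ω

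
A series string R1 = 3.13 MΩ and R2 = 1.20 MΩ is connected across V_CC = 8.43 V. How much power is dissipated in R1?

The common current is I = 8.43/4.330 = 1.947 µA.
P(R1) = I²·R1 = (1.947)² × 3.13 = 11.86 µW.

P ≈ 11.9 µW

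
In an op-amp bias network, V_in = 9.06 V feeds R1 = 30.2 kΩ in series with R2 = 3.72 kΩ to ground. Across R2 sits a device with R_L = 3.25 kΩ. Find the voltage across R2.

V_out ≈ 0.492 V

The load sits in parallel with R2, giving an effective lower resistance R2' = R2·R_L/(R2+R_L) = 1.735 kΩ.
Voltage divider with the loaded lower leg: V_out = 9.06 × 1.735/(30.2 + 1.735) = 9.06 × 0.05432 = 0.4921 V.
(Unloaded it would be 0.994 V; the load pulls it down.)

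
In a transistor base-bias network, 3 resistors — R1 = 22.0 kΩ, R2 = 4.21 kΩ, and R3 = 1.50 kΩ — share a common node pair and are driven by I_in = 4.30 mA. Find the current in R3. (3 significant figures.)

ΣG = 1/22.0 + 1/4.21 + 1/1.50 = 0.9497.
R3 takes the fraction G_k/ΣG = 0.6667/0.9497 = 0.7020, so I = 4.30 × 0.7020 = 3.019 mA.

I ≈ 3.02 mA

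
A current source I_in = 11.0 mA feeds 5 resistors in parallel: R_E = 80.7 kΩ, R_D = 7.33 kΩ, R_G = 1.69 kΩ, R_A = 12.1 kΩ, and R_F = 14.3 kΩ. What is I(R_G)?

ΣG = 1/80.7 + 1/7.33 + 1/1.69 + 1/12.1 + 1/14.3 = 0.8931.
R_G takes the fraction G_k/ΣG = 0.5917/0.8931 = 0.6625, so I = 11.0 × 0.6625 = 7.288 mA.

I ≈ 7.29 mA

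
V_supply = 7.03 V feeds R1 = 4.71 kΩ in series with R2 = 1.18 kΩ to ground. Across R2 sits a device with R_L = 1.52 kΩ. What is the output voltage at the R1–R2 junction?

V_out ≈ 0.869 V

The load sits in parallel with R2, giving an effective lower resistance R2' = R2·R_L/(R2+R_L) = 0.6643 kΩ.
Now apply the divider: V_out = 7.03 × 0.1236 = 0.8690 V.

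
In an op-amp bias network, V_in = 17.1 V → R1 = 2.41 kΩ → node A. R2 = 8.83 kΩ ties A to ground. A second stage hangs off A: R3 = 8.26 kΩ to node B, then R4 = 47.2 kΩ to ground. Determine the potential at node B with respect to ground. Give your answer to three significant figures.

Looking into the second stage from A: R3 + R4 = 55.46 kΩ appears in parallel with R2.
Effective lower resistance at A: R2 ‖ 55.46 = 7.617 kΩ.
V_A = 17.1 × 7.617/(2.41 + 7.617) = 12.99 V.
V_B = V_A × 0.8511 = 11.06 V.

V_B ≈ 11.1 V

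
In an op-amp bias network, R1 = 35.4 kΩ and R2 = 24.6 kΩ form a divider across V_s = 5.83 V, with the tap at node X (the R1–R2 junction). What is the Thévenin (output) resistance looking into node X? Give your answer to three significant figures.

With V_s suppressed (replaced by a short), R_th = R1 ‖ R2 = (35.40 × 24.6)/(35.40 + 24.6) = 14.51 kΩ.

R_th ≈ 14.5 kΩ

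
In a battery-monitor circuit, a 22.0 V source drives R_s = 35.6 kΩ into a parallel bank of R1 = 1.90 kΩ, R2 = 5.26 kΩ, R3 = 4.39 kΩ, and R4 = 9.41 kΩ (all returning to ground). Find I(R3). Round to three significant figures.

Equivalent of the parallel group: R_p = 0.9519 kΩ.
V_A by voltage divider: V_A = 22.0 × 0.9519/(35.6 + 0.9519) = 0.5730 V.
I(R3) = V_A / R3 = 0.5730/4.39 = 0.1305 mA.

I ≈ 0.131 mA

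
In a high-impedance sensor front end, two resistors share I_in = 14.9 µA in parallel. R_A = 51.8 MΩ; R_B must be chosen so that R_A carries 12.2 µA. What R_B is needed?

Two-branch current divider: I_A = I_in · R_B/(R_A + R_B).
12.2/14.9 = R_B/(R_A + R_B) → R_B = R_A · (0.8188)/(1 − 0.8188) = 51.8 × 4.519 = 234.1 MΩ.

R_B ≈ 234 MΩ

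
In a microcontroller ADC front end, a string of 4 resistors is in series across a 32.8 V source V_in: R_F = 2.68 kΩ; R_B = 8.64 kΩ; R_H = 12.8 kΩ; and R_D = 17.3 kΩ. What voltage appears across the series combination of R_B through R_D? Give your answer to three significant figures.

ΣR = 2.68 + 8.64 + 12.8 + 17.3 = 41.42 kΩ.
R_{R_B..R_D} = 8.64 + 12.8 + 17.3 = 38.74 kΩ.
By the voltage-divider rule, V = 32.8 × 38.74/41.42 = 30.68 V.

V ≈ 30.7 V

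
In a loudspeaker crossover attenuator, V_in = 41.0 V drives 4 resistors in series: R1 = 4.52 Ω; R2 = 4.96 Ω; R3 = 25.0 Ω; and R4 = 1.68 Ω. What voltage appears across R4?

V ≈ 1.90 V

Total series resistance ΣR = 4.52 + 4.96 + 25.0 + 1.68 = 36.16 Ω.
By the voltage-divider rule, V = 41.0 × 1.680/36.16 = 1.905 V.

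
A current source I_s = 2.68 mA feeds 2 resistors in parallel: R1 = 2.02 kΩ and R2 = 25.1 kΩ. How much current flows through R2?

Two-branch current divider: I_k = I_s · R_other/(R_1 + R_2).
I(R2) = 2.68 × 2.02/(2.02 + 25.1) = 2.68 × 0.07448 = 0.1996 mA.

I ≈ 0.200 mA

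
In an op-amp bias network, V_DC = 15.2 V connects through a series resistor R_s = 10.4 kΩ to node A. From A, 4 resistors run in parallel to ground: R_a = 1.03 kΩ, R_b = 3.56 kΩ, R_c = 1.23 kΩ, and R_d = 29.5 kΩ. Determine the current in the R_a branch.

I ≈ 0.647 mA

Parallel bank: R_p = 1/(1/1.03 + 1/3.56 + 1/1.23 + 1/29.5) = 0.4765 kΩ.
V_A by voltage divider: V_A = 15.2 × 0.4765/(10.4 + 0.4765) = 0.6659 V.
Branch current I = V_A/R_a = 0.6659/1.03 = 0.6465 mA.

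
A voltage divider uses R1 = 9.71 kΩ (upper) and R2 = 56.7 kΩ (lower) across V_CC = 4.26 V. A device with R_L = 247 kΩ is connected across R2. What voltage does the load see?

V_out ≈ 3.52 V

The load sits in parallel with R2, giving an effective lower resistance R2' = R2·R_L/(R2+R_L) = 46.11 kΩ.
Then V_out = V_CC · R2'/(R1 + R2') = 4.26 × 46.11/55.82 = 3.519 V.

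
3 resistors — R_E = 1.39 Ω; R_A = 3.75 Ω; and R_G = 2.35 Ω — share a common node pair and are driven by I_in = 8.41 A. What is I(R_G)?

I ≈ 2.54 A

ΣG = 1/1.39 + 1/3.75 + 1/2.35 = 1.412.
Current divider: I(R_G) = I_in · G_k/ΣG = 8.41 × (0.4255/1.412) = 8.41 × 0.3014 = 2.535 A.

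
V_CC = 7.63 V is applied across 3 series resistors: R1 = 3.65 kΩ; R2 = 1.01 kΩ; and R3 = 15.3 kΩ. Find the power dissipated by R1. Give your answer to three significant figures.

Series current I = V_CC/ΣR = 7.63/19.96 = 0.3823 mA.
P(R1) = I²·R1 = (0.3823)² × 3.65 = 0.5334 mW.

P ≈ 0.533 mW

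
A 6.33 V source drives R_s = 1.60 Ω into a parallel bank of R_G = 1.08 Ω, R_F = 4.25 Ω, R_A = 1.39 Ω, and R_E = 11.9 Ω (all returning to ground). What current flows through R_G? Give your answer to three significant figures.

Combine the parallel branches: R_p = (1/1.08 + 1/4.25 + 1/1.39 + 1/11.9)⁻¹ = 0.5090 Ω.
V_A by voltage divider: V_A = 6.33 × 0.5090/(1.60 + 0.5090) = 1.528 V.
Branch current I = V_A/R_G = 1.528/1.08 = 1.415 A.
(Equivalently: I_total = 3.001 A, then current-divider fraction G_k/ΣG = 0.4713.)

I ≈ 1.41 A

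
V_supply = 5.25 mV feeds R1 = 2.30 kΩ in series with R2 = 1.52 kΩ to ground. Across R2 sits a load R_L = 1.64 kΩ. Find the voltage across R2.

V_out ≈ 1.34 mV

First combine the lower leg with the load: R2 ‖ R_L = 0.7889 kΩ.
Now apply the divider: V_out = 5.25 × 0.2554 = 1.341 mV.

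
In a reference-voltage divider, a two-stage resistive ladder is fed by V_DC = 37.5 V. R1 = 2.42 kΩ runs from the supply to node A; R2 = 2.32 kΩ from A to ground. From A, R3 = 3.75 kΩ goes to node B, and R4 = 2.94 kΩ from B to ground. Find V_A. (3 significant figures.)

V_A ≈ 15.6 V

Looking into the second stage from A: R3 + R4 = 6.690 kΩ appears in parallel with R2.
R2 ‖ (R3+R4) = 1.723 kΩ.
First divider: V_A = V_DC · 1.723/(2.42 + 1.723) = 15.59 V.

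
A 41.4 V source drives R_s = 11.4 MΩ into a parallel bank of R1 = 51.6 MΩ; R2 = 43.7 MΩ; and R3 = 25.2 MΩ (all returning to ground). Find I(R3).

Equivalent of the parallel group: R_p = 12.20 MΩ.
V_A by voltage divider: V_A = 41.4 × 12.20/(11.4 + 12.20) = 21.40 V.
I(R3) = V_A / R3 = 21.40/25.2 = 0.8494 µA.

I ≈ 0.849 µA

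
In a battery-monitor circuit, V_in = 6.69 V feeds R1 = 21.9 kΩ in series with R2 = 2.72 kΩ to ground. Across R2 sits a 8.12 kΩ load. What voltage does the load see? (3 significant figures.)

The load sits in parallel with R2, giving an effective lower resistance R2' = R2·R_L/(R2+R_L) = 2.037 kΩ.
Now apply the divider: V_out = 6.69 × 0.08512 = 0.5694 V.

V_out ≈ 0.569 V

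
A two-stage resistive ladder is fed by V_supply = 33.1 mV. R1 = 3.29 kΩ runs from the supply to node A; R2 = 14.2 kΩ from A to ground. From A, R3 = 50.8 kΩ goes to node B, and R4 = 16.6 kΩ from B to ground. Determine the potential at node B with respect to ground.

V_B ≈ 6.37 mV

Looking into the second stage from A: R3 + R4 = 67.40 kΩ appears in parallel with R2.
Effective lower resistance at A: R2 ‖ 67.40 = 11.73 kΩ.
So V_A = 33.1 × 0.7809 = 25.85 mV.
V_B = V_A × 0.2463 = 6.366 mV.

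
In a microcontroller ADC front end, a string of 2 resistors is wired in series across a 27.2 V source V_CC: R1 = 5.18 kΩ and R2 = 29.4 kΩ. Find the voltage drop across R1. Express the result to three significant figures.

Total series resistance ΣR = 5.18 + 29.4 = 34.58 kΩ.
V = V_CC · R/ΣR = 27.2 × 0.1498 = 4.074 V.

V ≈ 4.07 V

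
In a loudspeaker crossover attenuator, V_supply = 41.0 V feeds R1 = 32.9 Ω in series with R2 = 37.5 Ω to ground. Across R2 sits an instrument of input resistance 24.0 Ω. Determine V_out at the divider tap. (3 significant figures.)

The load sits in parallel with R2, giving an effective lower resistance R2' = R2·R_L/(R2+R_L) = 14.63 Ω.
Now apply the divider: V_out = 41.0 × 0.3079 = 12.62 V.
(Unloaded it would be 21.8 V; the load pulls it down.)

V_out ≈ 12.6 V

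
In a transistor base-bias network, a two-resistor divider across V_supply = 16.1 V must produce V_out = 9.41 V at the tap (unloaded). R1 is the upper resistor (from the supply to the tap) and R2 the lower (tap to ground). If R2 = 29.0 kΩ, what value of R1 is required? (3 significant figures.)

V_out/V_supply = R2/(R1+R2) = 0.5845.
R1 = R2·(1/k − 1) = 29.0 × 0.7109 = 20.62 kΩ.

R1 ≈ 20.6 kΩ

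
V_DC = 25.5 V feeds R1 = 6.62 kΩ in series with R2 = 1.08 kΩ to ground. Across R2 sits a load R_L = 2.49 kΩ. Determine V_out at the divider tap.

First combine the lower leg with the load: R2 ‖ R_L = 0.7533 kΩ.
Voltage divider with the loaded lower leg: V_out = 25.5 × 0.7533/(6.62 + 0.7533) = 25.5 × 0.1022 = 2.605 V.

V_out ≈ 2.61 V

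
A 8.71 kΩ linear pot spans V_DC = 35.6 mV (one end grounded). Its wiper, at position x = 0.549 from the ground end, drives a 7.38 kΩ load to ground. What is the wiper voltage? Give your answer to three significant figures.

Lower segment x·R_p = 4.782 kΩ; upper segment (1−x)·R_p = 3.928 kΩ.
(x·R_p) ‖ R_L = 2.902 kΩ.
Loaded-divider output: V_out = 35.6 × 0.4249 = 15.12 mV.

V_out ≈ 15.1 mV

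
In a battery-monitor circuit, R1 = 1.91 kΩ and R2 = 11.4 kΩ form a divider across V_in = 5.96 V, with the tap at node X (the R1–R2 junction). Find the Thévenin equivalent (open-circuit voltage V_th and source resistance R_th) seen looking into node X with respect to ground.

Open-circuit (no load on X): V_th = V_in · R2/(R1 + R2) = 5.96 × 11.4/(1.910 + 11.4) = 5.105 V.
Looking into X with the source shorted: R_th = R1·R2/(R1+R2) = 1.910 × 11.4/13.31 = 1.636 kΩ.

V_th ≈ 5.10 V, R_th ≈ 1.64 kΩ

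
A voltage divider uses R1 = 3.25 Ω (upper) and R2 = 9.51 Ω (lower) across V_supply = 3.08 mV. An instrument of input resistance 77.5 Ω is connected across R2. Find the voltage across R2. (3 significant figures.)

V_out ≈ 2.23 mV

The load sits in parallel with R2, giving an effective lower resistance R2' = R2·R_L/(R2+R_L) = 8.471 Ω.
Now apply the divider: V_out = 3.08 × 0.7227 = 2.226 mV.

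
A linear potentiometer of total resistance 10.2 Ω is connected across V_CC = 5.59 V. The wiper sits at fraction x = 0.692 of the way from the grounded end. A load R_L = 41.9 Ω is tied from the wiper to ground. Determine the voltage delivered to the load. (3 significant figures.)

V_out ≈ 3.68 V

The pot divides into 3.142 Ω above the wiper and 7.058 Ω below.
Lower segment in parallel with the load: 7.058 ‖ 41.9 = 6.041 Ω.
Then V_out = V_CC · 6.041/(3.142 + 6.041) = 3.677 V.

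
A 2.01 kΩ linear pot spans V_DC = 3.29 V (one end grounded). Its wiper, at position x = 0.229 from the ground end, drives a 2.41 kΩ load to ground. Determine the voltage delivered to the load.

Lower segment x·R_p = 0.4603 kΩ; upper segment (1−x)·R_p = 1.550 kΩ.
R_L loads the lower segment: effective lower R = 0.3865 kΩ.
Then V_out = V_DC · 0.3865/(1.550 + 0.3865) = 0.6567 V.
(Unloaded: V_out = x·V_DC = 0.753 V.)

V_out ≈ 0.657 V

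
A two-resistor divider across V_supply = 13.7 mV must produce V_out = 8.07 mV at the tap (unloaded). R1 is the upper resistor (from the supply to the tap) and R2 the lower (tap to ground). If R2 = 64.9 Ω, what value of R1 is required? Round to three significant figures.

Required fraction k = V_out/V_supply = 0.5891.
So R1 = R2 · (V_supply/V_out − 1) = 64.9 × (13.7/8.07 − 1) = 64.9 × 0.6976 = 45.28 Ω.

R1 ≈ 45.3 Ω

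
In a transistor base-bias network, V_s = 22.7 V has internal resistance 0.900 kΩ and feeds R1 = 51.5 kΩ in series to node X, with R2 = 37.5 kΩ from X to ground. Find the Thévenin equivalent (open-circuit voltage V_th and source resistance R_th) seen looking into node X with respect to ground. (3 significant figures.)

V_th ≈ 9.47 V, R_th ≈ 21.9 kΩ

R1' = 0.900 + 51.5 = 52.40 kΩ (source resistance + R1).
Open-circuit (no load on X): V_th = V_s · R2/(R1' + R2) = 22.7 × 37.5/(52.40 + 37.5) = 9.469 V.
With V_s suppressed (replaced by a short), R_th = R1' ‖ R2 = (52.40 × 37.5)/(52.40 + 37.5) = 21.86 kΩ.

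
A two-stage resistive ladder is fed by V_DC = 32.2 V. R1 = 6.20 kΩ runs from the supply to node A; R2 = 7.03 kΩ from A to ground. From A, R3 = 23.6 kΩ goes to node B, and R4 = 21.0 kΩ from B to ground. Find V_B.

The second stage (R3 + R4 = 44.60 kΩ) loads node A in parallel with R2.
Effective lower resistance at A: R2 ‖ 44.60 = 6.073 kΩ.
First divider: V_A = V_DC · 6.073/(6.20 + 6.073) = 15.93 V.
V_B = V_A × 0.4709 = 7.502 V.

V_B ≈ 7.50 V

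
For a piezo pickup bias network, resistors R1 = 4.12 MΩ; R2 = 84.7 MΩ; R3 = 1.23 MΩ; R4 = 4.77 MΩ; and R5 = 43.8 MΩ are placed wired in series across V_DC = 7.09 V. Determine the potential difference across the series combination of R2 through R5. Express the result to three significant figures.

V ≈ 6.88 V

Series total: ΣR = 4.12 + 84.7 + 1.23 + 4.77 + 43.8 = 138.6 MΩ.
R_{R2..R5} = 84.7 + 1.23 + 4.77 + 43.8 = 134.5 MΩ.
By the voltage-divider rule, V = 7.09 × 134.5/138.6 = 6.879 V.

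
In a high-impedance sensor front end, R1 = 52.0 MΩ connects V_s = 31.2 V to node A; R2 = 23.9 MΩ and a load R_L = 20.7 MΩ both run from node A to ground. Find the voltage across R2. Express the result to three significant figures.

R2 ‖ R_L = (23.9 × 20.7)/(23.9 + 20.7) = 11.09 MΩ.
Voltage divider with the loaded lower leg: V_out = 31.2 × 11.09/(52.0 + 11.09) = 31.2 × 0.1758 = 5.485 V.
(Unloaded it would be 9.82 V; the load pulls it down.)

V_out ≈ 5.49 V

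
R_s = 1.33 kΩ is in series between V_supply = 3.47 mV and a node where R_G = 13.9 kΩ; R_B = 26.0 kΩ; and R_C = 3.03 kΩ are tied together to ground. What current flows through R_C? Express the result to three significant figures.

Combine the parallel branches: R_p = (1/13.9 + 1/26.0 + 1/3.03)⁻¹ = 2.270 kΩ.
V_A = 3.47 × 2.270/3.600 = 2.188 mV.
I(R_C) = V_A / R_C = 2.188/3.03 = 0.7222 µA.

I ≈ 0.722 µA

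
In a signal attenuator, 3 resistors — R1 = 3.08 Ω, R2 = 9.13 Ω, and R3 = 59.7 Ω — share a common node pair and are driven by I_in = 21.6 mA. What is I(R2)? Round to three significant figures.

I ≈ 5.25 mA

Total conductance ΣG = 1/3.08 + 1/9.13 + 1/59.7 = 0.4510 (units of 1/Ω).
R2 takes the fraction G_k/ΣG = 0.1095/0.4510 = 0.2429, so I = 21.6 × 0.2429 = 5.246 mA.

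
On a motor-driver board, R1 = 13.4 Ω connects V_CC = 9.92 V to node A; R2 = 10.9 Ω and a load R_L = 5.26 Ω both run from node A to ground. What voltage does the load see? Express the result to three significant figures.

V_out ≈ 2.08 V

The load sits in parallel with R2, giving an effective lower resistance R2' = R2·R_L/(R2+R_L) = 3.548 Ω.
Voltage divider with the loaded lower leg: V_out = 9.92 × 3.548/(13.4 + 3.548) = 9.92 × 0.2093 = 2.077 V.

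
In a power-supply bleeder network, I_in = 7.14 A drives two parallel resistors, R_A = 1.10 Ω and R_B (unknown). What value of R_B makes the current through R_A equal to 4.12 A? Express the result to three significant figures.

The fraction through R_A equals R_B/(R_A+R_B).
With f = 0.5770, R_B = R_A · f/(1−f) = 1.10 × 1.364 = 1.501 Ω.

R_B ≈ 1.50 Ω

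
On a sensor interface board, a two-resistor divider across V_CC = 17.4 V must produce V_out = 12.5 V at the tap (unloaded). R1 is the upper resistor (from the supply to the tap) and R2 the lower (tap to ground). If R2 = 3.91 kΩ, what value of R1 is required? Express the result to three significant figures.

R1 ≈ 1.53 kΩ

Required fraction k = V_out/V_CC = 0.7184.
R1 = R2·(1/k − 1) = 3.91 × 0.3920 = 1.533 kΩ.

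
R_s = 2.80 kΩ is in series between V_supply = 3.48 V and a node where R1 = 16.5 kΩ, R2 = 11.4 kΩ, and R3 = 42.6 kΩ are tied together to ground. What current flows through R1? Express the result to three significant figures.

I ≈ 0.142 mA

Parallel bank: R_p = 1/(1/16.5 + 1/11.4 + 1/42.6) = 5.821 kΩ.
V_A = 3.48 × 5.821/8.621 = 2.350 V.
I(R1) = V_A / R1 = 2.350/16.5 = 0.1424 mA.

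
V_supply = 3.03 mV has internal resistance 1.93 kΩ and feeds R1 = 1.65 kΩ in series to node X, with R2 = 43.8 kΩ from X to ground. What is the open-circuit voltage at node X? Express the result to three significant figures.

V_th ≈ 2.80 mV

R1' = 1.93 + 1.65 = 3.580 kΩ (source resistance + R1).
V_th is the unloaded tap voltage: V_supply · R2/(R1'+R2) = 3.03 × 0.9244 = 2.801 mV.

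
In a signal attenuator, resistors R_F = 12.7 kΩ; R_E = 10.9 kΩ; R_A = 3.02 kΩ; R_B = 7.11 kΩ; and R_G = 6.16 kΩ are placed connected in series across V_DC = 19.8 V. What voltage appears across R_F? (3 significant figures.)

V ≈ 6.30 V

Series total: ΣR = 12.7 + 10.9 + 3.02 + 7.11 + 6.16 = 39.89 kΩ.
Voltage divider: V = V_DC · (12.70 / 39.89) = 19.8 × 0.3184 = 6.304 V.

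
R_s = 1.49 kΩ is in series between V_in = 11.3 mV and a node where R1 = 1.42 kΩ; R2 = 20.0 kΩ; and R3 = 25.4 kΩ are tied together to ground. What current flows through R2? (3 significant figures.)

Equivalent of the parallel group: R_p = 1.260 kΩ.
V_A by voltage divider: V_A = 11.3 × 1.260/(1.49 + 1.260) = 5.178 mV.
Branch current I = V_A/R2 = 5.178/20.0 = 0.2589 µA.

I ≈ 0.259 µA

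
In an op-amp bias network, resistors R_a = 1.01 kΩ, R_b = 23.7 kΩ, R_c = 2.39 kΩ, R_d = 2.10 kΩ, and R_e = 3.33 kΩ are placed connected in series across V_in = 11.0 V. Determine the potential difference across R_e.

ΣR = 1.01 + 23.7 + 2.39 + 2.10 + 3.33 = 32.53 kΩ.
Voltage divider: V = V_in · (3.330 / 32.53) = 11.0 × 0.1024 = 1.126 V.

V ≈ 1.13 V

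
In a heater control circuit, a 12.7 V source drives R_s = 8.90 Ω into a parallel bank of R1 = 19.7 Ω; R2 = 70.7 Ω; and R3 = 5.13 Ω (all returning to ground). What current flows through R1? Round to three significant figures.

Equivalent of the parallel group: R_p = 3.849 Ω.
Node voltage V_A = V_DC · R_p/(R_s + R_p) = 12.7 × 0.3019 = 3.834 V.
Branch current I = V_A/R1 = 3.834/19.7 = 0.1946 A.

I ≈ 0.195 A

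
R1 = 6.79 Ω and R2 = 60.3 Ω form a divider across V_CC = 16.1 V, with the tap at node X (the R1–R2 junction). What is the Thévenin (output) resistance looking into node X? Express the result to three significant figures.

Looking into X with the source shorted: R_th = R1·R2/(R1+R2) = 6.790 × 60.3/67.09 = 6.103 Ω.

R_th ≈ 6.10 Ω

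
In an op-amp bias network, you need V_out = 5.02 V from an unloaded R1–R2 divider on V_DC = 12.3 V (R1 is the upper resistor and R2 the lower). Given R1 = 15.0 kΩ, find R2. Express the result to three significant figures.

R2 ≈ 10.3 kΩ

Required fraction k = V_out/V_DC = 0.4081.
So R2 = R1 · V_out/(V_DC − V_out) = 15.0 × 5.02/(12.3 − 5.02) = 15.0 × 0.6896 = 10.34 kΩ.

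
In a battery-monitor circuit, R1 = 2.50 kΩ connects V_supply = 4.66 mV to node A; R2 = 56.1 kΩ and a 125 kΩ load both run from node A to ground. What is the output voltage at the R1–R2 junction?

V_out ≈ 4.38 mV

First combine the lower leg with the load: R2 ‖ R_L = 38.72 kΩ.
Now apply the divider: V_out = 4.66 × 0.9394 = 4.377 mV.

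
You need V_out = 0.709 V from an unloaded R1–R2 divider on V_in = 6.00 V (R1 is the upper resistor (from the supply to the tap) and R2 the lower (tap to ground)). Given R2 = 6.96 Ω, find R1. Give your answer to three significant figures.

R1 ≈ 51.9 Ω

Required fraction k = V_out/V_in = 0.1182.
So R1 = R2 · (V_in/V_out − 1) = 6.96 × (6.00/0.709 − 1) = 6.96 × 7.463 = 51.94 Ω.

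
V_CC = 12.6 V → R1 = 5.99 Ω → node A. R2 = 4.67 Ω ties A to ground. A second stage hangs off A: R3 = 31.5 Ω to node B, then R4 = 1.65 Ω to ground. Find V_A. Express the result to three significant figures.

V_A ≈ 5.11 V

The second stage (R3 + R4 = 33.15 Ω) loads node A in parallel with R2.
R2 ‖ (R3+R4) = 4.093 Ω.
So V_A = 12.6 × 0.4060 = 5.115 V.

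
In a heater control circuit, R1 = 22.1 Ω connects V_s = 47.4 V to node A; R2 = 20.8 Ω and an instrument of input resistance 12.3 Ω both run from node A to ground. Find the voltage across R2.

V_out ≈ 12.3 V

The load sits in parallel with R2, giving an effective lower resistance R2' = R2·R_L/(R2+R_L) = 7.729 Ω.
Then V_out = V_s · R2'/(R1 + R2') = 47.4 × 7.729/29.83 = 12.28 V.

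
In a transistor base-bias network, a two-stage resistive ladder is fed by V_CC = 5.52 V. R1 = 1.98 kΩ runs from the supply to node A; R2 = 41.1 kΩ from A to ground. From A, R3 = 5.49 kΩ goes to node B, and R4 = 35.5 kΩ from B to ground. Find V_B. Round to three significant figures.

V_B ≈ 4.36 V

Node A sees R2 in parallel with the series input of stage 2, R3 + R4 = 40.99 kΩ.
R2 ‖ (R3+R4) = 20.52 kΩ.
V_A = 5.52 × 20.52/(1.98 + 20.52) = 5.034 V.
Stage 2 is unloaded, so V_B = V_A · R4/(R3+R4) = 5.034 × 35.5/40.99 = 4.360 V.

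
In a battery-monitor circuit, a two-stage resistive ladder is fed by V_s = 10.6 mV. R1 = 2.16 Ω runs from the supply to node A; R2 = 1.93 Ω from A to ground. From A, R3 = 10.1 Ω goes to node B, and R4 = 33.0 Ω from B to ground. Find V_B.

V_B ≈ 3.74 mV

Node A sees R2 in parallel with the series input of stage 2, R3 + R4 = 43.10 Ω.
R2 ‖ (R3+R4) = 1.847 Ω.
So V_A = 10.6 × 0.4610 = 4.886 mV.
V_B = V_A × 0.7657 = 3.741 mV.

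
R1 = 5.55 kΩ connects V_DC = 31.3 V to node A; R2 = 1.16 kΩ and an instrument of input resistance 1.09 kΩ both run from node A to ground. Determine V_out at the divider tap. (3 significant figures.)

V_out ≈ 2.88 V

First combine the lower leg with the load: R2 ‖ R_L = 0.5620 kΩ.
Then V_out = V_DC · R2'/(R1 + R2') = 31.3 × 0.5620/6.112 = 2.878 V.
(Unloaded it would be 5.41 V; the load pulls it down.)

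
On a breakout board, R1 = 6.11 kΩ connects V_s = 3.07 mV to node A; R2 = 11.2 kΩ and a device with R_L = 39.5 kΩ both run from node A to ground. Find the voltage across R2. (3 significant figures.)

V_out ≈ 1.81 mV

The load sits in parallel with R2, giving an effective lower resistance R2' = R2·R_L/(R2+R_L) = 8.726 kΩ.
Voltage divider with the loaded lower leg: V_out = 3.07 × 8.726/(6.11 + 8.726) = 3.07 × 0.5882 = 1.806 mV.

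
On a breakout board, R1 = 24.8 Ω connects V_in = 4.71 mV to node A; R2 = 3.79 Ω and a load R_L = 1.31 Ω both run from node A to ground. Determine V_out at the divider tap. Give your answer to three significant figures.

R2 ‖ R_L = (3.79 × 1.31)/(3.79 + 1.31) = 0.9735 Ω.
Then V_out = V_in · R2'/(R1 + R2') = 4.71 × 0.9735/25.77 = 0.1779 mV.
(Unloaded it would be 0.624 mV; the load pulls it down.)

V_out ≈ 0.178 mV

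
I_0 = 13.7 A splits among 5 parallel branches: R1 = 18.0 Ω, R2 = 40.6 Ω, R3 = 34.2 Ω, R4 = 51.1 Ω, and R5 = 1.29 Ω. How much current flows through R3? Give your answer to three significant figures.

ΣG = 1/18.0 + 1/40.6 + 1/34.2 + 1/51.1 + 1/1.29 = 0.9042.
Current divider: I(R3) = I_0 · G_k/ΣG = 13.7 × (0.02924/0.9042) = 13.7 × 0.03234 = 0.4430 A.

I ≈ 0.443 A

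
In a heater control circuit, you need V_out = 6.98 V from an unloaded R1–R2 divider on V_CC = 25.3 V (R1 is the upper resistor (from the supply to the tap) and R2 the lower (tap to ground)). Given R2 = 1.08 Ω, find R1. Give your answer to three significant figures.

R1 ≈ 2.83 Ω

Required fraction k = V_out/V_CC = 0.2759.
Rearranging, R1 = R2·(1−k)/k = 1.08 × 2.625 = 2.835 Ω.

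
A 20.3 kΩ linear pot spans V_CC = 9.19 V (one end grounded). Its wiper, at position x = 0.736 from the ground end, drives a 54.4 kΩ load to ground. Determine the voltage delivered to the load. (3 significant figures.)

V_out ≈ 6.31 V

Lower segment x·R_p = 14.94 kΩ; upper segment (1−x)·R_p = 5.359 kΩ.
R_L loads the lower segment: effective lower R = 11.72 kΩ.
V_out = 9.19 × 11.72/(5.359 + 11.72) = 6.307 V.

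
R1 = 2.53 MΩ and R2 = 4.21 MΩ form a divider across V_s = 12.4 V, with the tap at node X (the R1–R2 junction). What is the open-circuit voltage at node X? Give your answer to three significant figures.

With X open, the divider is unloaded: V_th = 12.4 × 4.21/6.740 = 7.745 V.

V_th ≈ 7.75 V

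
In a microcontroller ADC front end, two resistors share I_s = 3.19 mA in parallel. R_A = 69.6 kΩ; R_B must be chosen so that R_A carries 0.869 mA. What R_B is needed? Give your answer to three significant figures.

R_B ≈ 26.1 kΩ

Two-branch current divider: I_A = I_s · R_B/(R_A + R_B).
0.869/3.19 = R_B/(R_A + R_B) → R_B = R_A · (0.2724)/(1 − 0.2724) = 69.6 × 0.3744 = 26.06 kΩ.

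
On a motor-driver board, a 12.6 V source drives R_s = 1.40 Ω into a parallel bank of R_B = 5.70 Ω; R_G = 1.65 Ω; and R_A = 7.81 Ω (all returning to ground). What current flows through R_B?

I ≈ 0.972 A

Equivalent of the parallel group: R_p = 1.099 Ω.
V_A by voltage divider: V_A = 12.6 × 1.099/(1.40 + 1.099) = 5.542 V.
I(R_B) = V_A / R_B = 5.542/5.70 = 0.9724 A.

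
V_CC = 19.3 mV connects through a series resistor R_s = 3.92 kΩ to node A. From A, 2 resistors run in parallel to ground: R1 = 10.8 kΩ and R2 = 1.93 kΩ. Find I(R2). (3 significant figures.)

Equivalent of the parallel group: R_p = 1.637 kΩ.
V_A by voltage divider: V_A = 19.3 × 1.637/(3.92 + 1.637) = 5.686 mV.
Branch current I = V_A/R2 = 5.686/1.93 = 2.946 µA.

I ≈ 2.95 µA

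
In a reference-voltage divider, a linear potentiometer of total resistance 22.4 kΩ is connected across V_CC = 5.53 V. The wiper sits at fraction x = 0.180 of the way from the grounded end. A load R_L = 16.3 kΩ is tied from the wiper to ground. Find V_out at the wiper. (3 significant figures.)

Lower segment x·R_p = 4.032 kΩ; upper segment (1−x)·R_p = 18.37 kΩ.
(x·R_p) ‖ R_L = 3.232 kΩ.
V_out = 5.53 × 3.232/(18.37 + 3.232) = 0.8275 V.
(Unloaded: V_out = x·V_CC = 0.995 V.)

V_out ≈ 0.828 V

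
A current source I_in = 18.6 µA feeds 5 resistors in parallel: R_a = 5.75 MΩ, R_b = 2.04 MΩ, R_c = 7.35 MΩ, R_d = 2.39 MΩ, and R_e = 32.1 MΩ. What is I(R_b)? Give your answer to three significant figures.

I ≈ 7.30 µA

Total conductance ΣG = 1/5.75 + 1/2.04 + 1/7.35 + 1/2.39 + 1/32.1 = 1.250 (units of 1/MΩ).
By the current-divider rule, I = I_in · G_k/ΣG = 18.6 × 0.3922 = 7.296 µA.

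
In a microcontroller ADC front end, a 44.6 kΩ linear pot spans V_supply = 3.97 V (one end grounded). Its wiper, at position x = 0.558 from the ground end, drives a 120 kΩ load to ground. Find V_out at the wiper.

Lower segment x·R_p = 24.89 kΩ; upper segment (1−x)·R_p = 19.71 kΩ.
R_L loads the lower segment: effective lower R = 20.61 kΩ.
V_out = 3.97 × 20.61/(19.71 + 20.61) = 2.029 V.
(Unloaded: V_out = x·V_supply = 2.22 V.)

V_out ≈ 2.03 V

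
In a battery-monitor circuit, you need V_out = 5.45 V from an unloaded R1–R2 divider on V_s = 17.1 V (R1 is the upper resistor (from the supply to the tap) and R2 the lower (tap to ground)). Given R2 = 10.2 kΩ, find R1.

R1 ≈ 21.8 kΩ

The divider ratio is R2/(R1+R2) = 5.45/17.1 = 0.3187.
Rearranging, R1 = R2·(1−k)/k = 10.2 × 2.138 = 21.80 kΩ.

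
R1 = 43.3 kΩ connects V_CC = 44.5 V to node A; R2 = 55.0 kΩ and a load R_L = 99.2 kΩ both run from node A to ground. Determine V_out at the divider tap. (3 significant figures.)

First combine the lower leg with the load: R2 ‖ R_L = 35.38 kΩ.
Voltage divider with the loaded lower leg: V_out = 44.5 × 35.38/(43.3 + 35.38) = 44.5 × 0.4497 = 20.01 V.
(Unloaded it would be 24.9 V; the load pulls it down.)

V_out ≈ 20.0 V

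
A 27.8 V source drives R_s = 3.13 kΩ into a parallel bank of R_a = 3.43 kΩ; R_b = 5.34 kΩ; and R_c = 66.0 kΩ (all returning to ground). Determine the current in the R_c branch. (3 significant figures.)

Equivalent of the parallel group: R_p = 2.024 kΩ.
V_A by voltage divider: V_A = 27.8 × 2.024/(3.13 + 2.024) = 10.92 V.
I(R_c) = V_A / R_c = 10.92/66.0 = 0.1654 mA.

I ≈ 0.165 mA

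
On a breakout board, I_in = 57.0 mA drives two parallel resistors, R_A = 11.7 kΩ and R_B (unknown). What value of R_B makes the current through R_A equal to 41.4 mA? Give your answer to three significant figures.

R_B ≈ 31.0 kΩ

Two-branch current divider: I_A = I_in · R_B/(R_A + R_B).
With f = 0.7263, R_B = R_A · f/(1−f) = 11.7 × 2.654 = 31.05 kΩ.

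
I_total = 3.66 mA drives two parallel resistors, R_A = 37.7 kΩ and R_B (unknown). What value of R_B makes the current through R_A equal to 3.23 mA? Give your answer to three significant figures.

R_B ≈ 283 kΩ

Two-branch current divider: I_A = I_total · R_B/(R_A + R_B).
With f = 0.8825, R_B = R_A · f/(1−f) = 37.7 × 7.512 = 283.2 kΩ.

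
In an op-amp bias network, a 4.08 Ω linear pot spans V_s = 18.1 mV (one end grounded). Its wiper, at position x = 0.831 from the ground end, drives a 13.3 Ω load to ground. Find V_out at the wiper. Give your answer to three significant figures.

Lower segment x·R_p = 3.390 Ω; upper segment (1−x)·R_p = 0.6895 Ω.
Lower segment in parallel with the load: 3.390 ‖ 13.3 = 2.702 Ω.
V_out = 18.1 × 2.702/(0.6895 + 2.702) = 14.42 mV.
(Unloaded: V_out = x·V_s = 15.0 mV.)

V_out ≈ 14.4 mV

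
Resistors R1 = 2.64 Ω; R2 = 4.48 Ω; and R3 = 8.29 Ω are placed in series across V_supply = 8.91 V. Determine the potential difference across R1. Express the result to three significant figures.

V ≈ 1.53 V

ΣR = 2.64 + 4.48 + 8.29 = 15.41 Ω.
Voltage divider: V = V_supply · (2.640 / 15.41) = 8.91 × 0.1713 = 1.526 V.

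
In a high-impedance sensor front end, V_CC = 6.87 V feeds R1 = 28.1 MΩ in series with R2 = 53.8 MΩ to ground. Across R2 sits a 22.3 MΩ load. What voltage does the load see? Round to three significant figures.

R2 ‖ R_L = (53.8 × 22.3)/(53.8 + 22.3) = 15.77 MΩ.
Now apply the divider: V_out = 6.87 × 0.3594 = 2.469 V.

V_out ≈ 2.47 V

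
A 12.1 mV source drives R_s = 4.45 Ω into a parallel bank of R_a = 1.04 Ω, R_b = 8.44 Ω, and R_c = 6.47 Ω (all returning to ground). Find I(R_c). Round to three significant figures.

I ≈ 0.288 mA

Combine the parallel branches: R_p = (1/1.04 + 1/8.44 + 1/6.47)⁻¹ = 0.8100 Ω.
V_A = 12.1 × 0.8100/5.260 = 1.863 mV.
I(R_c) = V_A / R_c = 1.863/6.47 = 0.2880 mA.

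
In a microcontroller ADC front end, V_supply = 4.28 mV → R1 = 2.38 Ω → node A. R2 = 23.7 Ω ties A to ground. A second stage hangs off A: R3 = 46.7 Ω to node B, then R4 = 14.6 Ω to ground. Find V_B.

Looking into the second stage from A: R3 + R4 = 61.30 Ω appears in parallel with R2.
R2 ‖ (R3+R4) = 17.09 Ω.
So V_A = 4.28 × 0.8778 = 3.757 mV.
Stage 2 is unloaded, so V_B = V_A · R4/(R3+R4) = 3.757 × 14.6/61.30 = 0.8948 mV.

V_B ≈ 0.895 mV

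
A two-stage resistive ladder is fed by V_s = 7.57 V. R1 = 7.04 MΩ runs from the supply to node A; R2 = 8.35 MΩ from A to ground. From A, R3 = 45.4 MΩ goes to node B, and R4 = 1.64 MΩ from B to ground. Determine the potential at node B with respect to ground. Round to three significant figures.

Node A sees R2 in parallel with the series input of stage 2, R3 + R4 = 47.04 MΩ.
Effective lower resistance at A: R2 ‖ 47.04 = 7.091 MΩ.
First divider: V_A = V_s · 7.091/(7.04 + 7.091) = 3.799 V.
Then the unloaded second divider: V_B = V_A × R4/(R3+R4) = 3.799 × 0.03486 = 0.1324 V.

V_B ≈ 0.132 V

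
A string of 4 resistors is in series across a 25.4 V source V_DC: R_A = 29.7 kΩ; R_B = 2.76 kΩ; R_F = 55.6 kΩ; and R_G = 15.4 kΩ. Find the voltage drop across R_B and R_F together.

V ≈ 14.3 V

Total series resistance ΣR = 29.7 + 2.76 + 55.6 + 15.4 = 103.5 kΩ.
R_{R_B..R_F} = 2.76 + 55.6 = 58.36 kΩ.
Voltage divider: V = V_DC · (58.36 / 103.5) = 25.4 × 0.5641 = 14.33 V.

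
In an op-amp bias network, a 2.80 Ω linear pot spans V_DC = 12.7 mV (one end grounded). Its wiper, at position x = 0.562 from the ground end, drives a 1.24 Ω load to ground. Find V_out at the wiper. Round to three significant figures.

V_out ≈ 4.59 mV

The pot divides into 1.226 Ω above the wiper and 1.574 Ω below.
Lower segment in parallel with the load: 1.574 ‖ 1.24 = 0.6935 Ω.
V_out = 12.7 × 0.6935/(1.226 + 0.6935) = 4.588 mV.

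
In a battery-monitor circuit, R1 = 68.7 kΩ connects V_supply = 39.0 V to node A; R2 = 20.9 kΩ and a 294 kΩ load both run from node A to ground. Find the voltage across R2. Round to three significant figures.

First combine the lower leg with the load: R2 ‖ R_L = 19.51 kΩ.
Now apply the divider: V_out = 39.0 × 0.2212 = 8.627 V.
(Unloaded it would be 9.10 V; the load pulls it down.)

V_out ≈ 8.63 V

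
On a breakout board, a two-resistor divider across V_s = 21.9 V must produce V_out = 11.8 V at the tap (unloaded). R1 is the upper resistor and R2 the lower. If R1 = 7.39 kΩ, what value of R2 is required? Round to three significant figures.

Required fraction k = V_out/V_s = 0.5388.
So R2 = R1 · V_out/(V_s − V_out) = 7.39 × 11.8/(21.9 − 11.8) = 7.39 × 1.168 = 8.634 kΩ.

R2 ≈ 8.63 kΩ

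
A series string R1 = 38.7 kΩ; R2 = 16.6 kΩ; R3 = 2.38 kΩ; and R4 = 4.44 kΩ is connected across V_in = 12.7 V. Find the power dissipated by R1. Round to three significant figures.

P ≈ 1.62 mW

Series current I = V_in/ΣR = 12.7/62.12 = 0.2044 mA.
P = I²R = 0.04180 × 38.7 = 1.618 mW.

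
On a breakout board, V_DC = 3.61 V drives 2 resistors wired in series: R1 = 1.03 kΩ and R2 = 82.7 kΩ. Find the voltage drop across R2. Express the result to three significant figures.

ΣR = 1.03 + 82.7 = 83.73 kΩ.
By the voltage-divider rule, V = 3.61 × 82.70/83.73 = 3.566 V.

V ≈ 3.57 V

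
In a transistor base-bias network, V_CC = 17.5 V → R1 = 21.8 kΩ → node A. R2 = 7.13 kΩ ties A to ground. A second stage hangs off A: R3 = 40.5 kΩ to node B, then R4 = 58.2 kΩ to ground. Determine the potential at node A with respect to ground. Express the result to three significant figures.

The second stage (R3 + R4 = 98.70 kΩ) loads node A in parallel with R2.
Effective lower resistance at A: R2 ‖ 98.70 = 6.650 kΩ.
V_A = 17.5 × 6.650/(21.8 + 6.650) = 4.090 V.

V_A ≈ 4.09 V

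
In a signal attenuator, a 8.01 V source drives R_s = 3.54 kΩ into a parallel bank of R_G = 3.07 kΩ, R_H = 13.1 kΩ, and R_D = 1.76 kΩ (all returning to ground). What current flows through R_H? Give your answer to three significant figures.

Parallel bank: R_p = 1/(1/3.07 + 1/13.1 + 1/1.76) = 1.031 kΩ.
Node voltage V_A = V_in · R_p/(R_s + R_p) = 8.01 × 0.2255 = 1.806 V.
Branch current I = V_A/R_H = 1.806/13.1 = 0.1379 mA.
(Equivalently: I_total = 1.752 mA, then current-divider fraction G_k/ΣG = 0.07868.)

I ≈ 0.138 mA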